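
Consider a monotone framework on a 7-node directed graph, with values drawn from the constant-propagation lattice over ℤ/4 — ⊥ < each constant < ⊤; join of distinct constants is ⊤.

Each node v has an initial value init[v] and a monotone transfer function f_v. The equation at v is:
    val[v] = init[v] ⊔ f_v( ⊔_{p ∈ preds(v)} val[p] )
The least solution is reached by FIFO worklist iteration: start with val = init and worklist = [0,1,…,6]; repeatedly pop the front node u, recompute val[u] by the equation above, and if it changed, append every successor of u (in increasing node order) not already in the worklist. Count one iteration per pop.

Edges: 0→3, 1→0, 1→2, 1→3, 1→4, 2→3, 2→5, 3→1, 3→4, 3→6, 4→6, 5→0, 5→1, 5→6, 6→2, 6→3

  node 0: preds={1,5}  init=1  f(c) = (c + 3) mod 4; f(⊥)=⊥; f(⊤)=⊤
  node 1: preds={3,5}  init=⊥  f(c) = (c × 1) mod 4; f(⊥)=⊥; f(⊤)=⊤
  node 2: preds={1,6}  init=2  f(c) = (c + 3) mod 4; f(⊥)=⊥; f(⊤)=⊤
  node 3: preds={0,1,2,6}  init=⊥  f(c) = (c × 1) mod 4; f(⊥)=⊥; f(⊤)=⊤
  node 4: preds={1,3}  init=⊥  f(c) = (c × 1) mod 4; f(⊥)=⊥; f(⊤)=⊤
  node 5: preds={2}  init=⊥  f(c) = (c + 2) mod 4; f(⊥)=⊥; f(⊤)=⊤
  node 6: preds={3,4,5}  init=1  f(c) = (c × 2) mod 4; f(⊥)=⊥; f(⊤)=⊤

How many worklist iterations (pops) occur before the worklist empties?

12

Worklist (12 pops):
  #1 pop 0: in=⊥ → 1 (no change)
  #2 pop 1: in=⊥ → ⊥ (no change)
  #3 pop 2: in=1 → ⊤ (was 2); enqueue []
  #4 pop 3: in=⊤ → ⊤ (was ⊥); enqueue [1]
  #5 pop 4: in=⊤ → ⊤ (was ⊥); enqueue []
  #6 pop 5: in=⊤ → ⊤ (was ⊥); enqueue [0]
  #7 pop 6: in=⊤ → ⊤ (was 1); enqueue [2,3]
  #8 pop 1: in=⊤ → ⊤ (was ⊥); enqueue [4]
  #9 pop 0: in=⊤ → ⊤ (was 1); enqueue []
  #10 pop 2: in=⊤ → ⊤ (no change)
  #11 pop 3: in=⊤ → ⊤ (no change)
  #12 pop 4: in=⊤ → ⊤ (no change)

Fixpoint:
  val[0] = ⊤
  val[1] = ⊤
  val[2] = ⊤
  val[3] = ⊤
  val[4] = ⊤
  val[5] = ⊤
  val[6] = ⊤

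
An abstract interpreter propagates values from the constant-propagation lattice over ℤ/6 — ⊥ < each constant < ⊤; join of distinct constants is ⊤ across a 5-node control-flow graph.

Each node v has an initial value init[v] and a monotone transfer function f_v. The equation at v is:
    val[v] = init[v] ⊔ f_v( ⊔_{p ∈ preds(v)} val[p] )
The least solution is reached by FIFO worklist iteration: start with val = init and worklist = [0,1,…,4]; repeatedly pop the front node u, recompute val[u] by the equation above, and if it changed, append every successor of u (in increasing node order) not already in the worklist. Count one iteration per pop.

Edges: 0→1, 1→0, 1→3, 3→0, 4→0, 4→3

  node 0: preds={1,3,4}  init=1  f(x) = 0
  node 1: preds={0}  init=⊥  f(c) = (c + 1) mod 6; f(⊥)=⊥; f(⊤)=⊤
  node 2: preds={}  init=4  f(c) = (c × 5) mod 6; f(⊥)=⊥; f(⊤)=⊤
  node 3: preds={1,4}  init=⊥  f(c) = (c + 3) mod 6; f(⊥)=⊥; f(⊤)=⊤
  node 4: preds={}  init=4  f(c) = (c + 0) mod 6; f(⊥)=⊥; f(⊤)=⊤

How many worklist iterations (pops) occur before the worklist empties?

6

Iteration log — 6 steps:
  step 1. node 0  ⊔preds=4  new=⊤  old=1  +wl: 
  step 2. node 1  ⊔preds=⊤  new=⊤  old=⊥  +wl: 0
  step 3. node 2  ⊔preds=⊥  new=4  stable
  step 4. node 3  ⊔preds=⊤  new=⊤  old=⊥  +wl: 
  step 5. node 4  ⊔preds=⊥  new=4  stable
  step 6. node 0  ⊔preds=⊤  new=⊤  stable

Least fixpoint reached:
  node 0: ⊤
  node 1: ⊤
  node 2: 4
  node 3: ⊤
  node 4: 4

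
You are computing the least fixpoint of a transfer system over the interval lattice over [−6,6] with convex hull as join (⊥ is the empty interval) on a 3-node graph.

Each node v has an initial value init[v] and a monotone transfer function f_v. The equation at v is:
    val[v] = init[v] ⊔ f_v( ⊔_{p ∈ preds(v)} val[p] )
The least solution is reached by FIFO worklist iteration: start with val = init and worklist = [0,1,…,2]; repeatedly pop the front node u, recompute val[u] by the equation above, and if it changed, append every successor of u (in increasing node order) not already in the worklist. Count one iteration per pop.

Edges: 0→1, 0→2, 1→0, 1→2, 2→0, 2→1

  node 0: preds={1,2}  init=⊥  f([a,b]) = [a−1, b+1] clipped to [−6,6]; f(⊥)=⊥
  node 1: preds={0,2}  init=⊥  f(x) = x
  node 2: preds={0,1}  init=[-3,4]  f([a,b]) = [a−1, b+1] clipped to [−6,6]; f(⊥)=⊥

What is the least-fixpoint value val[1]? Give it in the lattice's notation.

[-6,6]

Worklist (8 pops):
  #1 pop 0: in=[-3,4] → [-4,5] (was ⊥); enqueue []
  #2 pop 1: in=[-4,5] → [-4,5] (was ⊥); enqueue [0]
  #3 pop 2: in=[-4,5] → [-5,6] (was [-3,4]); enqueue [1]
  #4 pop 0: in=[-5,6] → [-6,6] (was [-4,5]); enqueue [2]
  #5 pop 1: in=[-6,6] → [-6,6] (was [-4,5]); enqueue [0]
  #6 pop 2: in=[-6,6] → [-6,6] (was [-5,6]); enqueue [1]
  #7 pop 0: in=[-6,6] → [-6,6] (no change)
  #8 pop 1: in=[-6,6] → [-6,6] (no change)

Fixpoint:
  val[0] = [-6,6]
  val[1] = [-6,6]
  val[2] = [-6,6]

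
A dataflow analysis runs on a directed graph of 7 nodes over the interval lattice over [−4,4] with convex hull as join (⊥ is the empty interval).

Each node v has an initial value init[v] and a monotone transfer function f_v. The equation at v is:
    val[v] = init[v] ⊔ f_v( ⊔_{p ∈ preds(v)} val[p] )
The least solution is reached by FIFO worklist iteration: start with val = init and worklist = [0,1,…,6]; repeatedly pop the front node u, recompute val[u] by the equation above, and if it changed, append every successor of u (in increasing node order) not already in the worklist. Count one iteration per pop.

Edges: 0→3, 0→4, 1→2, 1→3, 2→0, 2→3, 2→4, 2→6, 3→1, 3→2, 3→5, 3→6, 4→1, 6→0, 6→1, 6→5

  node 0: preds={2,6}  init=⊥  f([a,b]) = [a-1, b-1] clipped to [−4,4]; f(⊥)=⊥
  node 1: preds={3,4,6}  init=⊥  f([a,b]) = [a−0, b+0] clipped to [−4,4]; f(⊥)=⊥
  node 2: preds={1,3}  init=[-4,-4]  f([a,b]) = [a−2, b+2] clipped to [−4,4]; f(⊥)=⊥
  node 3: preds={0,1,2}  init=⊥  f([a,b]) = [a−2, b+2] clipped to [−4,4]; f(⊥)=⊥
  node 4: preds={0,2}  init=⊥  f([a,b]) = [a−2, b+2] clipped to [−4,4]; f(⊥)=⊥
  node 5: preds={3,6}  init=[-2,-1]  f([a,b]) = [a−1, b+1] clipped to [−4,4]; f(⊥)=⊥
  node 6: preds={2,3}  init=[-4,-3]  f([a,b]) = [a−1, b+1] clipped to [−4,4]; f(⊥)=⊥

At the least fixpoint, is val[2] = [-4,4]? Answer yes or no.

yes

Worklist (21 pops):
  #1 pop 0: in=[-4,-3] → [-4,-4] (was ⊥); enqueue []
  #2 pop 1: in=[-4,-3] → [-4,-3] (was ⊥); enqueue []
  #3 pop 2: in=[-4,-3] → [-4,-1] (was [-4,-4]); enqueue [0]
  #4 pop 3: in=[-4,-1] → [-4,1] (was ⊥); enqueue [1,2]
  #5 pop 4: in=[-4,-1] → [-4,1] (was ⊥); enqueue []
  #6 pop 5: in=[-4,1] → [-4,2] (was [-2,-1]); enqueue []
  #7 pop 6: in=[-4,1] → [-4,2] (was [-4,-3]); enqueue [5]
  #8 pop 0: in=[-4,2] → [-4,1] (was [-4,-4]); enqueue [3,4]
  #9 pop 1: in=[-4,2] → [-4,2] (was [-4,-3]); enqueue []
  #10 pop 2: in=[-4,2] → [-4,4] (was [-4,-1]); enqueue [0,6]
  #11 pop 5: in=[-4,2] → [-4,3] (was [-4,2]); enqueue []
  #12 pop 3: in=[-4,4] → [-4,4] (was [-4,1]); enqueue [1,2,5]
  #13 pop 4: in=[-4,4] → [-4,4] (was [-4,1]); enqueue []
  #14 pop 0: in=[-4,4] → [-4,3] (was [-4,1]); enqueue [3,4]
  #15 pop 6: in=[-4,4] → [-4,4] (was [-4,2]); enqueue [0]
  #16 pop 1: in=[-4,4] → [-4,4] (was [-4,2]); enqueue []
  #17 pop 2: in=[-4,4] → [-4,4] (no change)
  #18 pop 5: in=[-4,4] → [-4,4] (was [-4,3]); enqueue []
  #19 pop 3: in=[-4,4] → [-4,4] (no change)
  #20 pop 4: in=[-4,4] → [-4,4] (no change)
  #21 pop 0: in=[-4,4] → [-4,3] (no change)

Fixpoint:
  val[0] = [-4,3]
  val[1] = [-4,4]
  val[2] = [-4,4]
  val[3] = [-4,4]
  val[4] = [-4,4]
  val[5] = [-4,4]
  val[6] = [-4,4]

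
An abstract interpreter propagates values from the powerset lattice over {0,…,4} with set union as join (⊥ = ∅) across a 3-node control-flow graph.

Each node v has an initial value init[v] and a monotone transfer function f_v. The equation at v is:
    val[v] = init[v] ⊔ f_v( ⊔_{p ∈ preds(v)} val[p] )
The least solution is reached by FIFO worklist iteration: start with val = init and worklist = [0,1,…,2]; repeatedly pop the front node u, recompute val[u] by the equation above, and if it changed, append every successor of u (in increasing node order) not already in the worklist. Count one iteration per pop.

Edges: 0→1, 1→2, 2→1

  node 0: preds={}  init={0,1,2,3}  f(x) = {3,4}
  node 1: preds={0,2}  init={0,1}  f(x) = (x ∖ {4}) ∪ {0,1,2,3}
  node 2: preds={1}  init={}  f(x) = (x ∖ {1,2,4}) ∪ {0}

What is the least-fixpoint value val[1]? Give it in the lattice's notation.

{0,1,2,3}

Trace (4 dequeues):
  [1] u=0 | in {} | out {0,1,2,3,4} | prev {0,1,2,3} | push {}
  [2] u=1 | in {0,1,2,3,4} | out {0,1,2,3} | prev {0,1} | push {}
  [3] u=2 | in {0,1,2,3} | out {0,3} | prev {} | push {1}
  [4] u=1 | in {0,1,2,3,4} | out {0,1,2,3} | ==

Converged values:
  [0] {0,1,2,3,4}
  [1] {0,1,2,3}
  [2] {0,3}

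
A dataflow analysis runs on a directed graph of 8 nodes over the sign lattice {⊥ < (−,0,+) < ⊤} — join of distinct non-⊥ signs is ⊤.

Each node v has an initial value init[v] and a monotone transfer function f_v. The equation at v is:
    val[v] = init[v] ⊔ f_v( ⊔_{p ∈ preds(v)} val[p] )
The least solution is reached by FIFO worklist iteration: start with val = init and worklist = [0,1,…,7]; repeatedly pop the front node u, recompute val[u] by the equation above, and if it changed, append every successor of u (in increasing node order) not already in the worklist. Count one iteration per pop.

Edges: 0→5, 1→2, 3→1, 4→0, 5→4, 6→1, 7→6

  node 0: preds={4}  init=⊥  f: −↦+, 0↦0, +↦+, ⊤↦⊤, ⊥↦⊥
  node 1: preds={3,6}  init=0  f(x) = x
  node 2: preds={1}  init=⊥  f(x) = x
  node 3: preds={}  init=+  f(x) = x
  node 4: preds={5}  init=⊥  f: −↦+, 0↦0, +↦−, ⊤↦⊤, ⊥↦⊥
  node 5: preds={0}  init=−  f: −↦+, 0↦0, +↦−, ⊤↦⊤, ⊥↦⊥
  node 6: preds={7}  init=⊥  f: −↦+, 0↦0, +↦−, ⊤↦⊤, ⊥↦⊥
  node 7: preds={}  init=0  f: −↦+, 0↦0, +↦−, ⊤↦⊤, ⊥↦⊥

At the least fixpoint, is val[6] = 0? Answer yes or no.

yes

Trace (11 dequeues):
  [1] u=0 | in ⊥ | out ⊥ | ==
  [2] u=1 | in + | out ⊤ | prev 0 | push {}
  [3] u=2 | in ⊤ | out ⊤ | prev ⊥ | push {}
  [4] u=3 | in ⊥ | out + | ==
  [5] u=4 | in − | out + | prev ⊥ | push {0}
  [6] u=5 | in ⊥ | out − | ==
  [7] u=6 | in 0 | out 0 | prev ⊥ | push {1}
  [8] u=7 | in ⊥ | out 0 | ==
  [9] u=0 | in + | out + | prev ⊥ | push {5}
  [10] u=1 | in ⊤ | out ⊤ | ==
  [11] u=5 | in + | out − | ==

Converged values:
  [0] +
  [1] ⊤
  [2] ⊤
  [3] +
  [4] +
  [5] −
  [6] 0
  [7] 0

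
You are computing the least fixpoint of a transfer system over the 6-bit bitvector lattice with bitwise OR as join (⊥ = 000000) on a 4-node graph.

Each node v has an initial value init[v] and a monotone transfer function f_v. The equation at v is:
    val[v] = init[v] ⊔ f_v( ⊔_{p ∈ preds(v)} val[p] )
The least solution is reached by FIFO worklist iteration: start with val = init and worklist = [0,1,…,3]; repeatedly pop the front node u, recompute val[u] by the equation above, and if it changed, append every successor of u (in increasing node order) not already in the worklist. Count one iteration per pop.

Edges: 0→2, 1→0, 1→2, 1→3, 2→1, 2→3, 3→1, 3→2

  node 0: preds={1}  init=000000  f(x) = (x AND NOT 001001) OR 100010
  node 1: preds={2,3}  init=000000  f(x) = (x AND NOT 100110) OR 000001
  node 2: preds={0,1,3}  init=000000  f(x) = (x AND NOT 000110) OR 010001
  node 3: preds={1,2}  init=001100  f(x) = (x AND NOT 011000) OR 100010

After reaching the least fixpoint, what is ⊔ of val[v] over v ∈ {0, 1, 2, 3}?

Worklist (10 pops):
  #1 pop 0: in=000000 → 100010 (was 000000); enqueue []
  #2 pop 1: in=001100 → 001001 (was 000000); enqueue [0]
  #3 pop 2: in=101111 → 111001 (was 000000); enqueue [1]
  #4 pop 3: in=111001 → 101111 (was 001100); enqueue [2]
  #5 pop 0: in=001001 → 100010 (no change)
  #6 pop 1: in=111111 → 011001 (was 001001); enqueue [0,3]
  #7 pop 2: in=111111 → 111001 (no change)
  #8 pop 0: in=011001 → 110010 (was 100010); enqueue [2]
  #9 pop 3: in=111001 → 101111 (no change)
  #10 pop 2: in=111111 → 111001 (no change)

Fixpoint:
  val[0] = 110010
  val[1] = 011001
  val[2] = 111001
  val[3] = 101111

111111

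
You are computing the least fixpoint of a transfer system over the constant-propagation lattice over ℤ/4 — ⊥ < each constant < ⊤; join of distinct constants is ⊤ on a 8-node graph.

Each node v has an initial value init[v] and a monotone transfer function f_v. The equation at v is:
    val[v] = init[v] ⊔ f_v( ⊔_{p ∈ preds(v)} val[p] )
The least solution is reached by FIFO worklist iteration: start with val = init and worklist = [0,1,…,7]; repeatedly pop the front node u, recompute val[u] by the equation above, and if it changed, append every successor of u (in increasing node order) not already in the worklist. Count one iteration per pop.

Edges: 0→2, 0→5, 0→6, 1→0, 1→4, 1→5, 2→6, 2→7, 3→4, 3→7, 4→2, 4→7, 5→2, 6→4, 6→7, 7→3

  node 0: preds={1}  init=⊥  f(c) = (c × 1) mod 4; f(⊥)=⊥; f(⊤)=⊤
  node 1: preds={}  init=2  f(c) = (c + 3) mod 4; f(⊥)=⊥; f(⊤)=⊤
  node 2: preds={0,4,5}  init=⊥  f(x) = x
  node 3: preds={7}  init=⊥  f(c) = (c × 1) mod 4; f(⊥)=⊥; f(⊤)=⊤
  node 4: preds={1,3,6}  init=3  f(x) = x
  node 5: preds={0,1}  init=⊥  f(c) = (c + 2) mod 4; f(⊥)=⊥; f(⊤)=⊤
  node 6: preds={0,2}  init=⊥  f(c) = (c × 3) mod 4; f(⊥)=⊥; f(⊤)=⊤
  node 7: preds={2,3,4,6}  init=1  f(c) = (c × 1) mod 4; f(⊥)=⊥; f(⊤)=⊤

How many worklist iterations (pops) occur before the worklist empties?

Iteration log — 13 steps:
  step 1. node 0  ⊔preds=2  new=2  old=⊥  +wl: 
  step 2. node 1  ⊔preds=⊥  new=2  stable
  step 3. node 2  ⊔preds=⊤  new=⊤  old=⊥  +wl: 
  step 4. node 3  ⊔preds=1  new=1  old=⊥  +wl: 
  step 5. node 4  ⊔preds=⊤  new=⊤  old=3  +wl: 2
  step 6. node 5  ⊔preds=2  new=0  old=⊥  +wl: 
  step 7. node 6  ⊔preds=⊤  new=⊤  old=⊥  +wl: 4
  step 8. node 7  ⊔preds=⊤  new=⊤  old=1  +wl: 3
  step 9. node 2  ⊔preds=⊤  new=⊤  stable
  step 10. node 4  ⊔preds=⊤  new=⊤  stable
  step 11. node 3  ⊔preds=⊤  new=⊤  old=1  +wl: 4,7
  step 12. node 4  ⊔preds=⊤  new=⊤  stable
  step 13. node 7  ⊔preds=⊤  new=⊤  stable

Least fixpoint reached:
  node 0: 2
  node 1: 2
  node 2: ⊤
  node 3: ⊤
  node 4: ⊤
  node 5: 0
  node 6: ⊤
  node 7: ⊤

13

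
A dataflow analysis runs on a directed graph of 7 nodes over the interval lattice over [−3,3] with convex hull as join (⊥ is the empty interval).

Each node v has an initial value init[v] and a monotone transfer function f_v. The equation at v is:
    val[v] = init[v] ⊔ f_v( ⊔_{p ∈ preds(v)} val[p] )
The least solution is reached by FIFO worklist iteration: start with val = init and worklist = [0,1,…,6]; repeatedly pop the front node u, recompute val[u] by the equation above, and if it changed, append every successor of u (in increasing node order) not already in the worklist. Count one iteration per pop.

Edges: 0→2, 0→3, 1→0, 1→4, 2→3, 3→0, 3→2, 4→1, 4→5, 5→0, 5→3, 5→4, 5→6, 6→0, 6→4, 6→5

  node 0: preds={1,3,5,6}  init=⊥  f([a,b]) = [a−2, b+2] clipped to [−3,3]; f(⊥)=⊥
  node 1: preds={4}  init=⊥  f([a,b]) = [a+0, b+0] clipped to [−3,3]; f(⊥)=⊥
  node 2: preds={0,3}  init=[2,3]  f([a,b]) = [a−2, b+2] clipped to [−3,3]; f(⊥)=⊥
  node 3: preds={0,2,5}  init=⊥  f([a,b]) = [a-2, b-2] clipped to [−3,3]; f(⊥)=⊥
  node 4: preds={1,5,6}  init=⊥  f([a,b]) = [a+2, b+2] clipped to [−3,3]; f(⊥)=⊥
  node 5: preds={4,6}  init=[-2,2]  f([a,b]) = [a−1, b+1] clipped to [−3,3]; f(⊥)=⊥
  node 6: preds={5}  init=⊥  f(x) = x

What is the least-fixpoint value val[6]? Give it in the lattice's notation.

[-3,3]

Trace (21 dequeues):
  [1] u=0 | in [-2,2] | out [-3,3] | prev ⊥ | push {}
  [2] u=1 | in ⊥ | out ⊥ | ==
  [3] u=2 | in [-3,3] | out [-3,3] | prev [2,3] | push {}
  [4] u=3 | in [-3,3] | out [-3,1] | prev ⊥ | push {0,2}
  [5] u=4 | in [-2,2] | out [0,3] | prev ⊥ | push {1}
  [6] u=5 | in [0,3] | out [-2,3] | prev [-2,2] | push {3,4}
  [7] u=6 | in [-2,3] | out [-2,3] | prev ⊥ | push {5}
  [8] u=0 | in [-3,3] | out [-3,3] | ==
  [9] u=2 | in [-3,3] | out [-3,3] | ==
  [10] u=1 | in [0,3] | out [0,3] | prev ⊥ | push {0}
  [11] u=3 | in [-3,3] | out [-3,1] | ==
  [12] u=4 | in [-2,3] | out [0,3] | ==
  [13] u=5 | in [-2,3] | out [-3,3] | prev [-2,3] | push {3,4,6}
  [14] u=0 | in [-3,3] | out [-3,3] | ==
  [15] u=3 | in [-3,3] | out [-3,1] | ==
  [16] u=4 | in [-3,3] | out [-1,3] | prev [0,3] | push {1,5}
  [17] u=6 | in [-3,3] | out [-3,3] | prev [-2,3] | push {0,4}
  [18] u=1 | in [-1,3] | out [-1,3] | prev [0,3] | push {}
  [19] u=5 | in [-3,3] | out [-3,3] | ==
  [20] u=0 | in [-3,3] | out [-3,3] | ==
  [21] u=4 | in [-3,3] | out [-1,3] | ==

Converged values:
  [0] [-3,3]
  [1] [-1,3]
  [2] [-3,3]
  [3] [-3,1]
  [4] [-1,3]
  [5] [-3,3]
  [6] [-3,3]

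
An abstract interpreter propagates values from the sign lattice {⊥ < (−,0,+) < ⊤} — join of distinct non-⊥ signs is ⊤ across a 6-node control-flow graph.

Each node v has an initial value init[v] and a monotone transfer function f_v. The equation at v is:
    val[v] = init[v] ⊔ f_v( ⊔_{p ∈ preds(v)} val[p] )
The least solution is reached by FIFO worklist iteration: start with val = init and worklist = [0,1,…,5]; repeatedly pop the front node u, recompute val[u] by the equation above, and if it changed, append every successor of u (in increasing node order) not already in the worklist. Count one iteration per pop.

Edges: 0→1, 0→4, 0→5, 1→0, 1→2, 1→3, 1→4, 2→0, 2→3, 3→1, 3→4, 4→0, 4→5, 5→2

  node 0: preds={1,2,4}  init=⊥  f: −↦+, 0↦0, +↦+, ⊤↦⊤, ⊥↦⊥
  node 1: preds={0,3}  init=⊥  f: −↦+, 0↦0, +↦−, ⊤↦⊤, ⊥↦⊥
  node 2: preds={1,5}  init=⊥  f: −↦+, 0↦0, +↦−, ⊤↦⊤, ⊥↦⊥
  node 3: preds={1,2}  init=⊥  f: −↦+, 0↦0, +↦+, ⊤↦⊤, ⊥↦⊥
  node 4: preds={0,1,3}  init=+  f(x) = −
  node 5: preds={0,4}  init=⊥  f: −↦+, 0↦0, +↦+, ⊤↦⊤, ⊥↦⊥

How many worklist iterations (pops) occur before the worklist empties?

13

Trace (13 dequeues):
  [1] u=0 | in + | out + | prev ⊥ | push {}
  [2] u=1 | in + | out − | prev ⊥ | push {0}
  [3] u=2 | in − | out + | prev ⊥ | push {}
  [4] u=3 | in ⊤ | out ⊤ | prev ⊥ | push {1}
  [5] u=4 | in ⊤ | out ⊤ | prev + | push {}
  [6] u=5 | in ⊤ | out ⊤ | prev ⊥ | push {2}
  [7] u=0 | in ⊤ | out ⊤ | prev + | push {4,5}
  [8] u=1 | in ⊤ | out ⊤ | prev − | push {0,3}
  [9] u=2 | in ⊤ | out ⊤ | prev + | push {}
  [10] u=4 | in ⊤ | out ⊤ | ==
  [11] u=5 | in ⊤ | out ⊤ | ==
  [12] u=0 | in ⊤ | out ⊤ | ==
  [13] u=3 | in ⊤ | out ⊤ | ==

Converged values:
  [0] ⊤
  [1] ⊤
  [2] ⊤
  [3] ⊤
  [4] ⊤
  [5] ⊤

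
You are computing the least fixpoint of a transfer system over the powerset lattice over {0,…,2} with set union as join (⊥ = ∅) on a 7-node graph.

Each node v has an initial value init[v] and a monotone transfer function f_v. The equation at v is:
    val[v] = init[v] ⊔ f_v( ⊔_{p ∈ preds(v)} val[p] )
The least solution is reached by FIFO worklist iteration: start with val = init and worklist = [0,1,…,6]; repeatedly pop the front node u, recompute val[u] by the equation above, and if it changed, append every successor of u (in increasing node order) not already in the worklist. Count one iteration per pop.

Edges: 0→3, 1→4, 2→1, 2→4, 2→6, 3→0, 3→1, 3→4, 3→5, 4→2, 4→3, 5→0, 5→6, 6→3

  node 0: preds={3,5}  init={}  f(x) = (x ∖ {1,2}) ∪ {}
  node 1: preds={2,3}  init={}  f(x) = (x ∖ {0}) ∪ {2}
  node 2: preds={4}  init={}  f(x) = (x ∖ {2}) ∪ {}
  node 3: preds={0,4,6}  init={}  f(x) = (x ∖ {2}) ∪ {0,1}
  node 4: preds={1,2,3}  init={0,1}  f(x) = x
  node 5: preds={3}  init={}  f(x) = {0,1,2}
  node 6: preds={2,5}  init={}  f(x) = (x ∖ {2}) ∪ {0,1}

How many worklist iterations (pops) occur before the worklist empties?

Trace (12 dequeues):
  [1] u=0 | in {} | out {} | ==
  [2] u=1 | in {} | out {2} | prev {} | push {}
  [3] u=2 | in {0,1} | out {0,1} | prev {} | push {1}
  [4] u=3 | in {0,1} | out {0,1} | prev {} | push {0}
  [5] u=4 | in {0,1,2} | out {0,1,2} | prev {0,1} | push {2,3}
  [6] u=5 | in {0,1} | out {0,1,2} | prev {} | push {}
  [7] u=6 | in {0,1,2} | out {0,1} | prev {} | push {}
  [8] u=1 | in {0,1} | out {1,2} | prev {2} | push {4}
  [9] u=0 | in {0,1,2} | out {0} | prev {} | push {}
  [10] u=2 | in {0,1,2} | out {0,1} | ==
  [11] u=3 | in {0,1,2} | out {0,1} | ==
  [12] u=4 | in {0,1,2} | out {0,1,2} | ==

Converged values:
  [0] {0}
  [1] {1,2}
  [2] {0,1}
  [3] {0,1}
  [4] {0,1,2}
  [5] {0,1,2}
  [6] {0,1}

12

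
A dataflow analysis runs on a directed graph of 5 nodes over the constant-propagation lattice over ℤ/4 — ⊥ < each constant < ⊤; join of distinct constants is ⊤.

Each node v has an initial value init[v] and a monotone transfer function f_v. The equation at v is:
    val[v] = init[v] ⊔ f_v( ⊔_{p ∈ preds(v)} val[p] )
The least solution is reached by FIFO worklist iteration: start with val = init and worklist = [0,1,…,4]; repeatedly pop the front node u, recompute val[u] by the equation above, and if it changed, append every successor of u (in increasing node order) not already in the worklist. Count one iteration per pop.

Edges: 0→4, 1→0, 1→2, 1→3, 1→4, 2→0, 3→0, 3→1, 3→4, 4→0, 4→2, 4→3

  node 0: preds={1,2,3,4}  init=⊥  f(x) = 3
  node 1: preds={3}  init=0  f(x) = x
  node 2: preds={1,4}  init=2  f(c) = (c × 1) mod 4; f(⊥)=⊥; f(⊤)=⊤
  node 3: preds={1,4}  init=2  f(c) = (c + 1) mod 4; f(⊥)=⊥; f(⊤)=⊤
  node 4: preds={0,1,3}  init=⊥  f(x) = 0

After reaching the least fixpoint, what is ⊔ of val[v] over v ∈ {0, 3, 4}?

Worklist (9 pops):
  #1 pop 0: in=⊤ → 3 (was ⊥); enqueue []
  #2 pop 1: in=2 → ⊤ (was 0); enqueue [0]
  #3 pop 2: in=⊤ → ⊤ (was 2); enqueue []
  #4 pop 3: in=⊤ → ⊤ (was 2); enqueue [1]
  #5 pop 4: in=⊤ → 0 (was ⊥); enqueue [2,3]
  #6 pop 0: in=⊤ → 3 (no change)
  #7 pop 1: in=⊤ → ⊤ (no change)
  #8 pop 2: in=⊤ → ⊤ (no change)
  #9 pop 3: in=⊤ → ⊤ (no change)

Fixpoint:
  val[0] = 3
  val[1] = ⊤
  val[2] = ⊤
  val[3] = ⊤
  val[4] = 0

⊤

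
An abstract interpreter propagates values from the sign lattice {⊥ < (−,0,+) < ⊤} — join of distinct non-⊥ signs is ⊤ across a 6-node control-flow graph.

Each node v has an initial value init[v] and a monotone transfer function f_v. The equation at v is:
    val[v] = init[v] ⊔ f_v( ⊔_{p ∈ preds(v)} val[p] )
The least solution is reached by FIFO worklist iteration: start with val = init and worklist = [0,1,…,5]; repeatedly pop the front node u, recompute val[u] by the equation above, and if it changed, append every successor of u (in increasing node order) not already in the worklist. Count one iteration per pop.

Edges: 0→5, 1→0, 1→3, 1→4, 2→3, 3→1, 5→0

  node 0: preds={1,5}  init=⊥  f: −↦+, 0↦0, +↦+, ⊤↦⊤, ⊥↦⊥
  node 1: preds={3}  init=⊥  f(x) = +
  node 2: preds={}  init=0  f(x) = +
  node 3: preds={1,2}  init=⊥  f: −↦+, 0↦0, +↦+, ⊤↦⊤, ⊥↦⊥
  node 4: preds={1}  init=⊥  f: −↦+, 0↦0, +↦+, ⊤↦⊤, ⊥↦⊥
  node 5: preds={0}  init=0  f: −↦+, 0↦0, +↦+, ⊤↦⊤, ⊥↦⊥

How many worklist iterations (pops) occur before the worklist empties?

10

Trace (10 dequeues):
  [1] u=0 | in 0 | out 0 | prev ⊥ | push {}
  [2] u=1 | in ⊥ | out + | prev ⊥ | push {0}
  [3] u=2 | in ⊥ | out ⊤ | prev 0 | push {}
  [4] u=3 | in ⊤ | out ⊤ | prev ⊥ | push {1}
  [5] u=4 | in + | out + | prev ⊥ | push {}
  [6] u=5 | in 0 | out 0 | ==
  [7] u=0 | in ⊤ | out ⊤ | prev 0 | push {5}
  [8] u=1 | in ⊤ | out + | ==
  [9] u=5 | in ⊤ | out ⊤ | prev 0 | push {0}
  [10] u=0 | in ⊤ | out ⊤ | ==

Converged values:
  [0] ⊤
  [1] +
  [2] ⊤
  [3] ⊤
  [4] +
  [5] ⊤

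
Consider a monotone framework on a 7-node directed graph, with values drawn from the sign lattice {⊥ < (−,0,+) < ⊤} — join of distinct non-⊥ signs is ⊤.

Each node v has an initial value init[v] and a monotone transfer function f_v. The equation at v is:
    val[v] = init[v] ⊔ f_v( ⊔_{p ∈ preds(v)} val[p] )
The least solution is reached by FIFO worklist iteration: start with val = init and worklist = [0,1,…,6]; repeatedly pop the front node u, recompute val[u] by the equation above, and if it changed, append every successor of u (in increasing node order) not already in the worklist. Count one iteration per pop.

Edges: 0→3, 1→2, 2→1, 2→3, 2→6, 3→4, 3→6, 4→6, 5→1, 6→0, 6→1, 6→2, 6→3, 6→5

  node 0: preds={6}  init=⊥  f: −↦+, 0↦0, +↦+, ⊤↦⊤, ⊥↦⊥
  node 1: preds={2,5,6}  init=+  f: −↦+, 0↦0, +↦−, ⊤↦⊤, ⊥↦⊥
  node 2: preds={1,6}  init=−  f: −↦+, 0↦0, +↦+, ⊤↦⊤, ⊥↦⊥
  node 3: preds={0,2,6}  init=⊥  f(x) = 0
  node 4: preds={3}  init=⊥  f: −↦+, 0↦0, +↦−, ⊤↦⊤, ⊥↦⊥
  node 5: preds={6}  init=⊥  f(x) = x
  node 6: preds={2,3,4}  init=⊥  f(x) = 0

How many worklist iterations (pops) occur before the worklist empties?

13

Worklist (13 pops):
  #1 pop 0: in=⊥ → ⊥ (no change)
  #2 pop 1: in=− → + (no change)
  #3 pop 2: in=+ → ⊤ (was −); enqueue [1]
  #4 pop 3: in=⊤ → 0 (was ⊥); enqueue []
  #5 pop 4: in=0 → 0 (was ⊥); enqueue []
  #6 pop 5: in=⊥ → ⊥ (no change)
  #7 pop 6: in=⊤ → 0 (was ⊥); enqueue [0,2,3,5]
  #8 pop 1: in=⊤ → ⊤ (was +); enqueue []
  #9 pop 0: in=0 → 0 (was ⊥); enqueue []
  #10 pop 2: in=⊤ → ⊤ (no change)
  #11 pop 3: in=⊤ → 0 (no change)
  #12 pop 5: in=0 → 0 (was ⊥); enqueue [1]
  #13 pop 1: in=⊤ → ⊤ (no change)

Fixpoint:
  val[0] = 0
  val[1] = ⊤
  val[2] = ⊤
  val[3] = 0
  val[4] = 0
  val[5] = 0
  val[6] = 0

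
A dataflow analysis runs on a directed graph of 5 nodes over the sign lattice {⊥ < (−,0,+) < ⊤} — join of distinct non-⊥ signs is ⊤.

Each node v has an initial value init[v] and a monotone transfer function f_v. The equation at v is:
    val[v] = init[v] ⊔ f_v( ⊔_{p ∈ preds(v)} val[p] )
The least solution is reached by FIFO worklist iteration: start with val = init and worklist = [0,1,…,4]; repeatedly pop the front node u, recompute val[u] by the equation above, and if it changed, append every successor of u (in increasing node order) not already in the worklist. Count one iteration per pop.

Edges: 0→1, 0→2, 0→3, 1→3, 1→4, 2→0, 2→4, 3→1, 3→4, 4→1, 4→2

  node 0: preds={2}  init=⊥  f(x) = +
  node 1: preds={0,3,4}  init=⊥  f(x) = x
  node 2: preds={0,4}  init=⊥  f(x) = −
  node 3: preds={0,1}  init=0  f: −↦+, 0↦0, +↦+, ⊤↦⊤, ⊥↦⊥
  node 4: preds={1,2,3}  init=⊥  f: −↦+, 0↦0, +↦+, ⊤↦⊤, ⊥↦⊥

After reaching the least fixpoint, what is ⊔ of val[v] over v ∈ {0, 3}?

⊤

Worklist (8 pops):
  #1 pop 0: in=⊥ → + (was ⊥); enqueue []
  #2 pop 1: in=⊤ → ⊤ (was ⊥); enqueue []
  #3 pop 2: in=+ → − (was ⊥); enqueue [0]
  #4 pop 3: in=⊤ → ⊤ (was 0); enqueue [1]
  #5 pop 4: in=⊤ → ⊤ (was ⊥); enqueue [2]
  #6 pop 0: in=− → + (no change)
  #7 pop 1: in=⊤ → ⊤ (no change)
  #8 pop 2: in=⊤ → − (no change)

Fixpoint:
  val[0] = +
  val[1] = ⊤
  val[2] = −
  val[3] = ⊤
  val[4] = ⊤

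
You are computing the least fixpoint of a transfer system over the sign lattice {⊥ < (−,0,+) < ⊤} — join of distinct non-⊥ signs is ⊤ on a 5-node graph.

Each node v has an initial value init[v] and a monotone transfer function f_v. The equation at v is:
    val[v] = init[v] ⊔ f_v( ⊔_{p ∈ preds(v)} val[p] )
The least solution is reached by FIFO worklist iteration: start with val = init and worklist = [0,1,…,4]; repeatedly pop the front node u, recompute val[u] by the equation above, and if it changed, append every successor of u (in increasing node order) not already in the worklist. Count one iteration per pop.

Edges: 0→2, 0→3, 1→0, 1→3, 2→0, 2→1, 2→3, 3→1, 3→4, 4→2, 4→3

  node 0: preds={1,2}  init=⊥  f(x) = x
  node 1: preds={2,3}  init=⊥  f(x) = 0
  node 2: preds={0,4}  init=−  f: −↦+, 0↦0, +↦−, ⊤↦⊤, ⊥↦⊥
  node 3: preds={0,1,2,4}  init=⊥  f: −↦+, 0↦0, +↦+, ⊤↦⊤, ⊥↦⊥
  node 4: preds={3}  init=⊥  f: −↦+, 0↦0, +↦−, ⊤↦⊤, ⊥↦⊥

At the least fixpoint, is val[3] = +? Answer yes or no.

Worklist (9 pops):
  #1 pop 0: in=− → − (was ⊥); enqueue []
  #2 pop 1: in=− → 0 (was ⊥); enqueue [0]
  #3 pop 2: in=− → ⊤ (was −); enqueue [1]
  #4 pop 3: in=⊤ → ⊤ (was ⊥); enqueue []
  #5 pop 4: in=⊤ → ⊤ (was ⊥); enqueue [2,3]
  #6 pop 0: in=⊤ → ⊤ (was −); enqueue []
  #7 pop 1: in=⊤ → 0 (no change)
  #8 pop 2: in=⊤ → ⊤ (no change)
  #9 pop 3: in=⊤ → ⊤ (no change)

Fixpoint:
  val[0] = ⊤
  val[1] = 0
  val[2] = ⊤
  val[3] = ⊤
  val[4] = ⊤

no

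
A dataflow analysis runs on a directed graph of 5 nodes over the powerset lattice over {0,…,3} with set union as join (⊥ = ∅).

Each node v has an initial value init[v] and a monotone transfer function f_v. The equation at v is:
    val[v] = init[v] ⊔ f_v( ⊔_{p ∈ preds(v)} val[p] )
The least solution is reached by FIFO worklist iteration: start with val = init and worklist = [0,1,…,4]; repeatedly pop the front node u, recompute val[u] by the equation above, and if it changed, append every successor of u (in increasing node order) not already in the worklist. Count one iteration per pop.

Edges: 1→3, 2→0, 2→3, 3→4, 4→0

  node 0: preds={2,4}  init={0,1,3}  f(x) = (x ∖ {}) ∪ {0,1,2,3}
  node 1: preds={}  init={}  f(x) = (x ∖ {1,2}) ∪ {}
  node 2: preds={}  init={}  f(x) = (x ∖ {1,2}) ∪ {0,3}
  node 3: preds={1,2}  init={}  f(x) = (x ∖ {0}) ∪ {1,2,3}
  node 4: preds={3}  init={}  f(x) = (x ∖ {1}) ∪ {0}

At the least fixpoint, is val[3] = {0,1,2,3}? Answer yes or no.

Iteration log — 6 steps:
  step 1. node 0  ⊔preds={}  new={0,1,2,3}  old={0,1,3}  +wl: 
  step 2. node 1  ⊔preds={}  new={}  stable
  step 3. node 2  ⊔preds={}  new={0,3}  old={}  +wl: 0
  step 4. node 3  ⊔preds={0,3}  new={1,2,3}  old={}  +wl: 
  step 5. node 4  ⊔preds={1,2,3}  new={0,2,3}  old={}  +wl: 
  step 6. node 0  ⊔preds={0,2,3}  new={0,1,2,3}  stable

Least fixpoint reached:
  node 0: {0,1,2,3}
  node 1: {}
  node 2: {0,3}
  node 3: {1,2,3}
  node 4: {0,2,3}

no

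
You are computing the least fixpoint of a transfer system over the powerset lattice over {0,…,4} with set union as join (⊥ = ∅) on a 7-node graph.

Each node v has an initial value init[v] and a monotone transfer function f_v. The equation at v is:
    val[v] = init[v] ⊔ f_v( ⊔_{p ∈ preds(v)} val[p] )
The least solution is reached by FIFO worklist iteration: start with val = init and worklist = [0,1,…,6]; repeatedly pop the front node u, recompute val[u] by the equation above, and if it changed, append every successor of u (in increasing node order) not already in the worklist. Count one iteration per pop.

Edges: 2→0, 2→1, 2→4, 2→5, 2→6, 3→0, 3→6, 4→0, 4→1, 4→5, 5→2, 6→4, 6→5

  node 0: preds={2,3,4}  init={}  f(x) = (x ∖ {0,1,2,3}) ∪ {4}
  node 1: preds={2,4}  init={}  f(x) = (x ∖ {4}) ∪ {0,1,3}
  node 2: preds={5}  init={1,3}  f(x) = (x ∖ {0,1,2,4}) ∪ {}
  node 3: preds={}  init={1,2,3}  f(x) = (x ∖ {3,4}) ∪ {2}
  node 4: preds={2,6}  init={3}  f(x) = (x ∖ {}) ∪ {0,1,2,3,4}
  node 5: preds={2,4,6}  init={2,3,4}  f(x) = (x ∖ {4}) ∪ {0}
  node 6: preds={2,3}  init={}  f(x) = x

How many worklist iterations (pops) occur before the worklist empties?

12

Trace (12 dequeues):
  [1] u=0 | in {1,2,3} | out {4} | prev {} | push {}
  [2] u=1 | in {1,3} | out {0,1,3} | prev {} | push {}
  [3] u=2 | in {2,3,4} | out {1,3} | ==
  [4] u=3 | in {} | out {1,2,3} | ==
  [5] u=4 | in {1,3} | out {0,1,2,3,4} | prev {3} | push {0,1}
  [6] u=5 | in {0,1,2,3,4} | out {0,1,2,3,4} | prev {2,3,4} | push {2}
  [7] u=6 | in {1,2,3} | out {1,2,3} | prev {} | push {4,5}
  [8] u=0 | in {0,1,2,3,4} | out {4} | ==
  [9] u=1 | in {0,1,2,3,4} | out {0,1,2,3} | prev {0,1,3} | push {}
  [10] u=2 | in {0,1,2,3,4} | out {1,3} | ==
  [11] u=4 | in {1,2,3} | out {0,1,2,3,4} | ==
  [12] u=5 | in {0,1,2,3,4} | out {0,1,2,3,4} | ==

Converged values:
  [0] {4}
  [1] {0,1,2,3}
  [2] {1,3}
  [3] {1,2,3}
  [4] {0,1,2,3,4}
  [5] {0,1,2,3,4}
  [6] {1,2,3}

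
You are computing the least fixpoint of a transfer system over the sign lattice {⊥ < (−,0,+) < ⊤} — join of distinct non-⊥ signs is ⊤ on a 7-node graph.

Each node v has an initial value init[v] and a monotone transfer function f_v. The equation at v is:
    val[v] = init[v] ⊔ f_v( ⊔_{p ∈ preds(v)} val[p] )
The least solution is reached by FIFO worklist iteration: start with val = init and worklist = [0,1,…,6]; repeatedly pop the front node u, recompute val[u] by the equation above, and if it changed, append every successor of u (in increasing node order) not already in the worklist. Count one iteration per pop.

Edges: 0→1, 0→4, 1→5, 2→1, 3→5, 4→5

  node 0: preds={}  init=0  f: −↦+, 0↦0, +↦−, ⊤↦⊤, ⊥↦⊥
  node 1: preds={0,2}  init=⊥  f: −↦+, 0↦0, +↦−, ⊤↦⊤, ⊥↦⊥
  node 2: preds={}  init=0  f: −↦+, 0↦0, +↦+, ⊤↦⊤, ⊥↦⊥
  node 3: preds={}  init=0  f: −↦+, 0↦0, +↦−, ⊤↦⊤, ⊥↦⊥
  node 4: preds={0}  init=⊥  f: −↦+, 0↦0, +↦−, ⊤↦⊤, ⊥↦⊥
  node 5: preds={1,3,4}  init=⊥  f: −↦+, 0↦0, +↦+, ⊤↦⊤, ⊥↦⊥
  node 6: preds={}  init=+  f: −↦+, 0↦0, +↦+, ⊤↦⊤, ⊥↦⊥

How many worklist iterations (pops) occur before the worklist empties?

Trace (7 dequeues):
  [1] u=0 | in ⊥ | out 0 | ==
  [2] u=1 | in 0 | out 0 | prev ⊥ | push {}
  [3] u=2 | in ⊥ | out 0 | ==
  [4] u=3 | in ⊥ | out 0 | ==
  [5] u=4 | in 0 | out 0 | prev ⊥ | push {}
  [6] u=5 | in 0 | out 0 | prev ⊥ | push {}
  [7] u=6 | in ⊥ | out + | ==

Converged values:
  [0] 0
  [1] 0
  [2] 0
  [3] 0
  [4] 0
  [5] 0
  [6] +

7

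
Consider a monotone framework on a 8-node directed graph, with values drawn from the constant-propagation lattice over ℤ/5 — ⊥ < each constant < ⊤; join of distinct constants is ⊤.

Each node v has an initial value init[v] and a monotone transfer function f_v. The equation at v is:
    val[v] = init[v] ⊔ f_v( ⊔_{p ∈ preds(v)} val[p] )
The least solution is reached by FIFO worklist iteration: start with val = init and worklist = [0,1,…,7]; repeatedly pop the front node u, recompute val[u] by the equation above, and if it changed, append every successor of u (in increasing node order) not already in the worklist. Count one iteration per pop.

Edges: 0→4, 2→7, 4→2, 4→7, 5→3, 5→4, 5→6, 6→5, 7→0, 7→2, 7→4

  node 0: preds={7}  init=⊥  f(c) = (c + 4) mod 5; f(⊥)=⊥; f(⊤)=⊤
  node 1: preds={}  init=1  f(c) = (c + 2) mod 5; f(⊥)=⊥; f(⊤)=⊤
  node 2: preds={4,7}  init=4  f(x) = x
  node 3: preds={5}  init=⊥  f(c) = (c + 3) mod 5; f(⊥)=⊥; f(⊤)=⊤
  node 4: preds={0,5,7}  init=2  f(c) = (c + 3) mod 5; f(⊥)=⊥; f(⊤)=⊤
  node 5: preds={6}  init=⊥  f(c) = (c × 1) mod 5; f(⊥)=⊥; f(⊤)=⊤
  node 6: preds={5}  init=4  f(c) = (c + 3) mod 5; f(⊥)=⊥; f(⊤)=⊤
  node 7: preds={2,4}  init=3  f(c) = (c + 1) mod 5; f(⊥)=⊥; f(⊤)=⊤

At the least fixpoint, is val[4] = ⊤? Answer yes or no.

yes

Worklist (16 pops):
  #1 pop 0: in=3 → 2 (was ⊥); enqueue []
  #2 pop 1: in=⊥ → 1 (no change)
  #3 pop 2: in=⊤ → ⊤ (was 4); enqueue []
  #4 pop 3: in=⊥ → ⊥ (no change)
  #5 pop 4: in=⊤ → ⊤ (was 2); enqueue [2]
  #6 pop 5: in=4 → 4 (was ⊥); enqueue [3,4]
  #7 pop 6: in=4 → ⊤ (was 4); enqueue [5]
  #8 pop 7: in=⊤ → ⊤ (was 3); enqueue [0]
  #9 pop 2: in=⊤ → ⊤ (no change)
  #10 pop 3: in=4 → 2 (was ⊥); enqueue []
  #11 pop 4: in=⊤ → ⊤ (no change)
  #12 pop 5: in=⊤ → ⊤ (was 4); enqueue [3,4,6]
  #13 pop 0: in=⊤ → ⊤ (was 2); enqueue []
  #14 pop 3: in=⊤ → ⊤ (was 2); enqueue []
  #15 pop 4: in=⊤ → ⊤ (no change)
  #16 pop 6: in=⊤ → ⊤ (no change)

Fixpoint:
  val[0] = ⊤
  val[1] = 1
  val[2] = ⊤
  val[3] = ⊤
  val[4] = ⊤
  val[5] = ⊤
  val[6] = ⊤
  val[7] = ⊤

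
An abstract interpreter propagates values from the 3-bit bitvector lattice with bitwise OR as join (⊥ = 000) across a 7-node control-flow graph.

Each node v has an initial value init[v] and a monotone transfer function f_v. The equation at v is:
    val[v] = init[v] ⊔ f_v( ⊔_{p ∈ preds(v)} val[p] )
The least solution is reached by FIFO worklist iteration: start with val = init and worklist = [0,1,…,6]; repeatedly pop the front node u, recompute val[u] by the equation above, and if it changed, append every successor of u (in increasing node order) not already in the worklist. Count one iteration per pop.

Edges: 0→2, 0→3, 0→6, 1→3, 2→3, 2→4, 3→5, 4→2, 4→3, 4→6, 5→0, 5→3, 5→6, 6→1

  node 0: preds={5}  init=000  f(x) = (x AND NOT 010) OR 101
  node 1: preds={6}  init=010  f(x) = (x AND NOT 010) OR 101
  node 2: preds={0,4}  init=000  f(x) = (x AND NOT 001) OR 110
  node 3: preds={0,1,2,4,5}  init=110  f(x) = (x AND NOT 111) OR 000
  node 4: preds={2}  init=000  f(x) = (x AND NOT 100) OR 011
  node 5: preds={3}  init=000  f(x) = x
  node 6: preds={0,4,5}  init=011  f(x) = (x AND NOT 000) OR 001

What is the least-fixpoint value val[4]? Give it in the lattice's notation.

011

Iteration log — 11 steps:
  step 1. node 0  ⊔preds=000  new=101  old=000  +wl: 
  step 2. node 1  ⊔preds=011  new=111  old=010  +wl: 
  step 3. node 2  ⊔preds=101  new=110  old=000  +wl: 
  step 4. node 3  ⊔preds=111  new=110  stable
  step 5. node 4  ⊔preds=110  new=011  old=000  +wl: 2,3
  step 6. node 5  ⊔preds=110  new=110  old=000  +wl: 0
  step 7. node 6  ⊔preds=111  new=111  old=011  +wl: 1
  step 8. node 2  ⊔preds=111  new=110  stable
  step 9. node 3  ⊔preds=111  new=110  stable
  step 10. node 0  ⊔preds=110  new=101  stable
  step 11. node 1  ⊔preds=111  new=111  stable

Least fixpoint reached:
  node 0: 101
  node 1: 111
  node 2: 110
  node 3: 110
  node 4: 011
  node 5: 110
  node 6: 111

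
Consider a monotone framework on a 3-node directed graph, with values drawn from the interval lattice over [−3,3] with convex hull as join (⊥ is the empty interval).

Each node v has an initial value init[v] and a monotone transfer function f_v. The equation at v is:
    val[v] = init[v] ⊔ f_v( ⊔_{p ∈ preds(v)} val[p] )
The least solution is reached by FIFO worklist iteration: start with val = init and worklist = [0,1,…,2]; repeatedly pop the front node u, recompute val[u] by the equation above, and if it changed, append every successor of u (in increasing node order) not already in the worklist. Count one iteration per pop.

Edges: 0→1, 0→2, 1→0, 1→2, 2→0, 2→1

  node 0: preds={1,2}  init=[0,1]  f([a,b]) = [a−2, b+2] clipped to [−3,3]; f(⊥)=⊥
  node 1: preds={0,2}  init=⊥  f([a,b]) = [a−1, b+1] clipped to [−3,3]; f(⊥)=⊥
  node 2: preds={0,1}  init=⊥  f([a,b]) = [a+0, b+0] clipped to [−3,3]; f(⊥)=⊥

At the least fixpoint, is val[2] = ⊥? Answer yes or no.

Worklist (8 pops):
  #1 pop 0: in=⊥ → [0,1] (no change)
  #2 pop 1: in=[0,1] → [-1,2] (was ⊥); enqueue [0]
  #3 pop 2: in=[-1,2] → [-1,2] (was ⊥); enqueue [1]
  #4 pop 0: in=[-1,2] → [-3,3] (was [0,1]); enqueue [2]
  #5 pop 1: in=[-3,3] → [-3,3] (was [-1,2]); enqueue [0]
  #6 pop 2: in=[-3,3] → [-3,3] (was [-1,2]); enqueue [1]
  #7 pop 0: in=[-3,3] → [-3,3] (no change)
  #8 pop 1: in=[-3,3] → [-3,3] (no change)

Fixpoint:
  val[0] = [-3,3]
  val[1] = [-3,3]
  val[2] = [-3,3]

no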